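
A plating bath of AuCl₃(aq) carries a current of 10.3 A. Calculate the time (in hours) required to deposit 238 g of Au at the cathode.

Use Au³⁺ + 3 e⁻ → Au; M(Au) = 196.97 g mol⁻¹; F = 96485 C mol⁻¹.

n(Au) = m/M = 238 / 196.97 = 1.208 mol.
Each Au atom requires 3 electrons, so n(e⁻) = 3 × 1.208 = 3.625 mol.
Q = n(e⁻)·F = 3.625 × 96485 = 349800 C.
t = Q/I = 349800 / 10.30 A = 33960 s = 9.43 h.

9.43 h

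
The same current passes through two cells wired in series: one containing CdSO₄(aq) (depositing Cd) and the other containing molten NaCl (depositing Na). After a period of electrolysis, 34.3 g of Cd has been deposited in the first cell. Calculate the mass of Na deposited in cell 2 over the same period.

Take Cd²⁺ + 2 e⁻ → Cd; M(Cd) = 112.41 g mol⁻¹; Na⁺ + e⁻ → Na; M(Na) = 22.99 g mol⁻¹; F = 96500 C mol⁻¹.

n(Cd) = 34.3 / 112.41 = 0.3051 mol.
Since Cd²⁺ + 2 e⁻ → Cd, n(e⁻) passed = 2 × 0.3051 = 0.6103 mol.
Cells in series carry the same charge, so the same 0.6103 mol of electrons passes through cell 2.
Na⁺ + e⁻ → Na, so n(Na) = 0.6103 / 1 = 0.6103 mol.
m(Na) = 0.6103 × 22.99 = 14.0 g.

14.0 g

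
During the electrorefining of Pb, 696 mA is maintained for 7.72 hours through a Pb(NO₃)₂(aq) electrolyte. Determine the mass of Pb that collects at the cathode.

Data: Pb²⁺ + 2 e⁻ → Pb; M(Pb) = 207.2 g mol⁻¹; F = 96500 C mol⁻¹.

Q = I·t = 0.6960 A × 27792 s = 19340 C.
n(e⁻) = Q/F = 19340 / 96500 = 0.2004 mol.
Pb²⁺ + 2 e⁻ → Pb, so n(Pb) = n(e⁻)/2 = 0.1002 mol.
m = n·M = 0.1002 × 207.2 = 20.8 g.

20.8 g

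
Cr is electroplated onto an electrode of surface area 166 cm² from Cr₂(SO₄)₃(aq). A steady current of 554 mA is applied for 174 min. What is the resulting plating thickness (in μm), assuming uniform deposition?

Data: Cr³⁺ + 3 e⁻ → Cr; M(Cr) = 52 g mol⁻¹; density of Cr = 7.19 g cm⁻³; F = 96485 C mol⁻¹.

8.71 μm

Q = I·t = 0.5540 × 10440 = 5784 C; n(e⁻) = 0.05994 mol.
n(Cr) = n(e⁻)/3 = 0.01998 mol, so m = 0.01998 × 52 = 1.039 g.
Volume = m/ρ = 1.039 / 7.19 = 0.1445 cm³.
Thickness = V/A = 0.1445 / 166 = 8.71 × 10⁻⁴ cm = 8.71 μm.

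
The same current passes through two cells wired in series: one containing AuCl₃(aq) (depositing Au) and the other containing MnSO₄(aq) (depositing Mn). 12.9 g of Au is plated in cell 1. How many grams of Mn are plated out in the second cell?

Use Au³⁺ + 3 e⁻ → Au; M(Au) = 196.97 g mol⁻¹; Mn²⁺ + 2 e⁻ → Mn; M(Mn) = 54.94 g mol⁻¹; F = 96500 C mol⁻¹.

5.40 g

n(Au) = 12.9 / 196.97 = 0.06549 mol.
Since Au³⁺ + 3 e⁻ → Au, n(e⁻) passed = 3 × 0.06549 = 0.1965 mol.
Cells in series carry the same charge, so the same 0.1965 mol of electrons passes through cell 2.
Mn²⁺ + 2 e⁻ → Mn, so n(Mn) = 0.1965 / 2 = 0.09824 mol.
m(Mn) = 0.09824 × 54.94 = 5.40 g.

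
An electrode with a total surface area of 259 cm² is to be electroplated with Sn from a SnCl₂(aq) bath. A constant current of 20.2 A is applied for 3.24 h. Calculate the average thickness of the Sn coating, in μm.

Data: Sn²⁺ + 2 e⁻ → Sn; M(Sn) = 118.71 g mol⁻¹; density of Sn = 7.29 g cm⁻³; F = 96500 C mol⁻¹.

Q = I·t = 20.20 × 11664 = 235600 C; n(e⁻) = 2.442 mol.
n(Sn) = n(e⁻)/2 = 1.221 mol, so m = 1.221 × 118.71 = 144.9 g.
Volume = m/ρ = 144.9 / 7.29 = 19.88 cm³.
Thickness = V/A = 19.88 / 259 = 0.0768 cm = 768 μm.

768 μm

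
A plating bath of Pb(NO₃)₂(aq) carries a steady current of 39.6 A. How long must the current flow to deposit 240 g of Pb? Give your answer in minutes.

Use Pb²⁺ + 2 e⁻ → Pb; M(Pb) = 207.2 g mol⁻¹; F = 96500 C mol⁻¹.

94.1 min

n(Pb) = m/M = 240 / 207.2 = 1.158 mol.
Each Pb atom requires 2 electrons, so n(e⁻) = 2 × 1.158 = 2.317 mol.
Q = n(e⁻)·F = 2.317 × 96500 = 223600 C.
t = Q/I = 223600 / 39.60 A = 5645 s = 94.1 min.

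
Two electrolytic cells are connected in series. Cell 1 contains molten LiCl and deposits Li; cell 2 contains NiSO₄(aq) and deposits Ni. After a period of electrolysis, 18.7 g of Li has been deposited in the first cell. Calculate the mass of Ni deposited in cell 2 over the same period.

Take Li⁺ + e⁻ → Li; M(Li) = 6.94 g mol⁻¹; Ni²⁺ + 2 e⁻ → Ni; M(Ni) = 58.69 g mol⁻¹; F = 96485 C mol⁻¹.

79.1 g

n(Li) = 18.7 / 6.94 = 2.695 mol.
Since Li⁺ + e⁻ → Li, n(e⁻) passed = 1 × 2.695 = 2.695 mol.
Cells in series carry the same charge, so the same 2.695 mol of electrons passes through cell 2.
Ni²⁺ + 2 e⁻ → Ni, so n(Ni) = 2.695 / 2 = 1.347 mol.
m(Ni) = 1.347 × 58.69 = 79.1 g.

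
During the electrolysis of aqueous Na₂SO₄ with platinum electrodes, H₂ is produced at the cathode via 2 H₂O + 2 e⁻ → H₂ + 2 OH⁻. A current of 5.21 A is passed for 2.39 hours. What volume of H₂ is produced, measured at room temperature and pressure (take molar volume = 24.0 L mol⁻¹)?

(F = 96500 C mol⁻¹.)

Q = I·t = 5.210 A × 8604.0 s = 44830 C.
n(e⁻) = Q/F = 44830 / 96500 = 0.4645 mol.
2 electrons are transferred per H₂ molecule, so n(H₂) = 0.4645 / 2 = 0.2323 mol.
V = n × V_m = 0.2323 × 24.0 = 5.57 L.

5.57 L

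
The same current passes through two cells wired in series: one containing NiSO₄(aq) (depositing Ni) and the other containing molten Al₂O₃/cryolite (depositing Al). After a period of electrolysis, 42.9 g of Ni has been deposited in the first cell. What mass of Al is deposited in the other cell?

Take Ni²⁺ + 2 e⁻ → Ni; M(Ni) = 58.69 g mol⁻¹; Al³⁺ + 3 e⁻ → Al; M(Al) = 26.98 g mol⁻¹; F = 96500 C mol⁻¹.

13.1 g

n(Ni) = 42.9 / 58.69 = 0.7310 mol.
Since Ni²⁺ + 2 e⁻ → Ni, n(e⁻) passed = 2 × 0.7310 = 1.462 mol.
Cells in series carry the same charge, so the same 1.462 mol of electrons passes through cell 2.
Al³⁺ + 3 e⁻ → Al, so n(Al) = 1.462 / 3 = 0.4873 mol.
m(Al) = 0.4873 × 26.98 = 13.1 g.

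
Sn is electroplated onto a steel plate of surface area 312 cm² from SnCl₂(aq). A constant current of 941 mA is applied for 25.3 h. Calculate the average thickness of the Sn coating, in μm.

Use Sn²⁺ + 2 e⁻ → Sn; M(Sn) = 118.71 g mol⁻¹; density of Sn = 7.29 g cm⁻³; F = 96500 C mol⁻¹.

232 μm

Q = I·t = 0.9410 × 91080 = 85710 C; n(e⁻) = 0.8881 mol.
n(Sn) = n(e⁻)/2 = 0.4441 mol, so m = 0.4441 × 118.71 = 52.72 g.
Volume = m/ρ = 52.72 / 7.29 = 7.231 cm³.
Thickness = V/A = 7.231 / 312 = 0.0232 cm = 232 μm.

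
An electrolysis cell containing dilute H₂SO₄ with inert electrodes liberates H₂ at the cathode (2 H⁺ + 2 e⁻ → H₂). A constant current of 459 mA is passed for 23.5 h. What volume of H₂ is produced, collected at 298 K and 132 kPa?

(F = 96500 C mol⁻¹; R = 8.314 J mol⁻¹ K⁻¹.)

Q = I·t = 0.4590 A × 84600 s = 38830 C.
n(e⁻) = Q/F = 38830 / 96500 = 0.4024 mol.
2 electrons are transferred per H₂ molecule, so n(H₂) = 0.4024 / 2 = 0.2012 mol.
V = nRT/P = (0.2012 × 8.314 × 298) / (132 × 10³ Pa) = 0.00378 m³ = 3.78 L.

3.78 L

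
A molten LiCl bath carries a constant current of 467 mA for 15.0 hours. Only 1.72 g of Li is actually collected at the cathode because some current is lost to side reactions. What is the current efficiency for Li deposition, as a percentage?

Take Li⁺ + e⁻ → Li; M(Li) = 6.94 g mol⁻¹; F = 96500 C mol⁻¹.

94.8 %

Q = I·t = 0.4670 × 54000 = 25220 C; n(e⁻) = 25220/96500 = 0.2613 mol.
Theoretical n(Li) = n(e⁻)/1 = 0.2613 mol, i.e. m_theo = 0.2613 × 6.94 = 1.814 g.
Efficiency = m_actual / m_theo = 1.72 / 1.814 = 94.8 %.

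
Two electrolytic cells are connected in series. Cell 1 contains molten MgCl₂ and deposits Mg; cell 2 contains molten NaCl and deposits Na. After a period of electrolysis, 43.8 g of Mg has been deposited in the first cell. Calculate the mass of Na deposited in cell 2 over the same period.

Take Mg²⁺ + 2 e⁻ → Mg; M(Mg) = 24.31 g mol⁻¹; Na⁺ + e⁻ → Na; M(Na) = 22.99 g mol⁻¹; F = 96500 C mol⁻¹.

82.8 g

n(Mg) = 43.8 / 24.31 = 1.802 mol.
Since Mg²⁺ + 2 e⁻ → Mg, n(e⁻) passed = 2 × 1.802 = 3.603 mol.
Cells in series carry the same charge, so the same 3.603 mol of electrons passes through cell 2.
Na⁺ + e⁻ → Na, so n(Na) = 3.603 / 1 = 3.603 mol.
m(Na) = 3.603 × 22.99 = 82.8 g.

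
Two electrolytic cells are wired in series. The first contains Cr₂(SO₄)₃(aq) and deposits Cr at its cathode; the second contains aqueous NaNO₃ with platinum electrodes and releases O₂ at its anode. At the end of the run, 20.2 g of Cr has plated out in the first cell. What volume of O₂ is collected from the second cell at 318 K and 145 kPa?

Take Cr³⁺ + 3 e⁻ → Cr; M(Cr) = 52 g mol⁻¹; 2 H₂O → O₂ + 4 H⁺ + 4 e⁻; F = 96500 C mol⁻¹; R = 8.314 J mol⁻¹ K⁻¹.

n(Cr) = 20.2 / 52 = 0.3885 mol, so n(e⁻) = 3 × 0.3885 = 1.165 mol.
The cells are in series, so the same 1.165 mol of electrons passes through the second cell.
2 H₂O → O₂ + 4 H⁺ + 4 e⁻ — 4 mol e⁻ per mol O₂, so n(O₂) = 1.165/4 = 0.2913 mol.
V = nRT/P = (0.2913 × 8.314 × 318) / (145 × 10³) = 0.00531 m³ = 5.31 L.

5.31 L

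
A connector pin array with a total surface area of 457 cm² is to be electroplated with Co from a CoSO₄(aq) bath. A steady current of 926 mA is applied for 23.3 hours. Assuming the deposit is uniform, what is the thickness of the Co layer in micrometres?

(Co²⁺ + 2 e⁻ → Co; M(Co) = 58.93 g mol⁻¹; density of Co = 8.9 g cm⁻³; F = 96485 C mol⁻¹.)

Q = I·t = 0.9260 × 83880 = 77670 C; n(e⁻) = 0.8050 mol.
n(Co) = n(e⁻)/2 = 0.4025 mol, so m = 0.4025 × 58.93 = 23.72 g.
Volume = m/ρ = 23.72 / 8.9 = 2.665 cm³.
Thickness = V/A = 2.665 / 457 = 0.00583 cm = 58.3 μm.

58.3 μm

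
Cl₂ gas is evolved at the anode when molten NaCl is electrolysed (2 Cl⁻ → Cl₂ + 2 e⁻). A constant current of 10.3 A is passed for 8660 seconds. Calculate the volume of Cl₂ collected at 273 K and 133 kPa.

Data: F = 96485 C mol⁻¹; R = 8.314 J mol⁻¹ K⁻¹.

Q = I·t = 10.30 A × 8660.0 s = 89200 C.
n(e⁻) = Q/F = 89200 / 96485 = 0.9245 mol.
2 electrons are transferred per Cl₂ molecule, so n(Cl₂) = 0.9245 / 2 = 0.4622 mol.
V = nRT/P = (0.4622 × 8.314 × 273) / (133 × 10³ Pa) = 0.00789 m³ = 7.89 L.

7.89 L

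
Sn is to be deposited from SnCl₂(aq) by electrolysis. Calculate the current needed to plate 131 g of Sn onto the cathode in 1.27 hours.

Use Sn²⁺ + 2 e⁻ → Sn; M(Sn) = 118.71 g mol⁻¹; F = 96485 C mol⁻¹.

n(Sn) = 131 / 118.71 = 1.104 mol.
n(e⁻) = 2 × 1.104 = 2.207 mol.
Q = n(e⁻)·F = 2.207 × 96485 = 212900 C.
I = Q/t = 212900 / 4572.0 s = 46.6 A.

46.6 A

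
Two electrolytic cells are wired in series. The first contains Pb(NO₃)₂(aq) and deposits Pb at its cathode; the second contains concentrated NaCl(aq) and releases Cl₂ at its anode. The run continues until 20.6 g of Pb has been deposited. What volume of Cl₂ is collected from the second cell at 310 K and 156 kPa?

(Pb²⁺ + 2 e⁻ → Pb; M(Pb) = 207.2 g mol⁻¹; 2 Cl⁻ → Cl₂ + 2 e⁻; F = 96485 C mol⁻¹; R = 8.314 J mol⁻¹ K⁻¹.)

n(Pb) = 20.6 / 207.2 = 0.09942 mol, so n(e⁻) = 2 × 0.09942 = 0.1988 mol.
The cells are in series, so the same 0.1988 mol of electrons passes through the second cell.
2 Cl⁻ → Cl₂ + 2 e⁻ — 2 mol e⁻ per mol Cl₂, so n(Cl₂) = 0.1988/2 = 0.09942 mol.
V = nRT/P = (0.09942 × 8.314 × 310) / (156 × 10³) = 0.00164 m³ = 1.64 L.

1.64 L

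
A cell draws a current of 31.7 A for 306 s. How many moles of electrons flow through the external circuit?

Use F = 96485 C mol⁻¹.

0.101 mol

Q = I·t = 31.70 A × 306.00 s = 9700 C.
n(e⁻) = Q/F = 9700 / 96485 = 0.101 mol.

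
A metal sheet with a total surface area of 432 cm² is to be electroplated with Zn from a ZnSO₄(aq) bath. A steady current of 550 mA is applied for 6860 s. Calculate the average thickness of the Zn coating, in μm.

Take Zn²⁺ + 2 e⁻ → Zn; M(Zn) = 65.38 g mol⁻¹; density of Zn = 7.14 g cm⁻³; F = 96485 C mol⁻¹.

4.14 μm

Q = I·t = 0.5500 × 6860.0 = 3773 C; n(e⁻) = 0.03910 mol.
n(Zn) = n(e⁻)/2 = 0.01955 mol, so m = 0.01955 × 65.38 = 1.278 g.
Volume = m/ρ = 1.278 / 7.14 = 0.1790 cm³.
Thickness = V/A = 0.1790 / 432 = 4.14 × 10⁻⁴ cm = 4.14 μm.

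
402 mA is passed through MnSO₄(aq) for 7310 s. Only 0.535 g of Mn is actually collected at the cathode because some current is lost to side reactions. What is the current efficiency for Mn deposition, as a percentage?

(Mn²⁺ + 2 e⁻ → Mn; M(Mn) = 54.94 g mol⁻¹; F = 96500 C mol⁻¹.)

Q = I·t = 0.4020 × 7310.0 = 2939 C; n(e⁻) = 2939/96500 = 0.03045 mol.
Theoretical n(Mn) = n(e⁻)/2 = 0.01523 mol, i.e. m_theo = 0.01523 × 54.94 = 0.8365 g.
Efficiency = m_actual / m_theo = 0.535 / 0.8365 = 64.0 %.

64.0 %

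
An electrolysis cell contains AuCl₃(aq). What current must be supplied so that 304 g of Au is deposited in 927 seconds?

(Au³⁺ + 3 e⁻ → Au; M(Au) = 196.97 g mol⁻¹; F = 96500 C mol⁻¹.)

482 A

n(Au) = 304 / 196.97 = 1.543 mol.
n(e⁻) = 3 × 1.543 = 4.630 mol.
Q = n(e⁻)·F = 4.630 × 96500 = 446800 C.
I = Q/t = 446800 / 927.00 s = 482 A.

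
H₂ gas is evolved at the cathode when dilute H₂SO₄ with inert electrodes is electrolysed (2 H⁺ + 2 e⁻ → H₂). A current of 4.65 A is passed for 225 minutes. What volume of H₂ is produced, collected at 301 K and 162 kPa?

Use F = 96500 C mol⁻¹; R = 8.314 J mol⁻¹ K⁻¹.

Q = I·t = 4.650 A × 13500 s = 62780 C.
n(e⁻) = Q/F = 62780 / 96500 = 0.6505 mol.
2 electrons are transferred per H₂ molecule, so n(H₂) = 0.6505 / 2 = 0.3253 mol.
V = nRT/P = (0.3253 × 8.314 × 301) / (162 × 10³ Pa) = 0.00502 m³ = 5.02 L.

5.02 L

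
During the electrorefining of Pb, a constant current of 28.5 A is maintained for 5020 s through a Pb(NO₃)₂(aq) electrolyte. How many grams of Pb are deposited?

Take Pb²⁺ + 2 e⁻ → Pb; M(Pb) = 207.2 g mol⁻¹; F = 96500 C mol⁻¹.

154 g

Q = I·t = 28.50 A × 5020.0 s = 143100 C.
n(e⁻) = Q/F = 143100 / 96500 = 1.483 mol.
Pb²⁺ + 2 e⁻ → Pb, so n(Pb) = n(e⁻)/2 = 0.7413 mol.
m = n·M = 0.7413 × 207.2 = 154 g.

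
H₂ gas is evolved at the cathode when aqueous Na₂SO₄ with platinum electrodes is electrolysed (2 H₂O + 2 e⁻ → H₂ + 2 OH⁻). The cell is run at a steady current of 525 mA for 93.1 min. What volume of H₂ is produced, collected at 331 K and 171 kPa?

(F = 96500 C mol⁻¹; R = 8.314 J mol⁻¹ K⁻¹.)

Q = I·t = 0.5250 A × 5586.0 s = 2933 C.
n(e⁻) = Q/F = 2933 / 96500 = 0.03039 mol.
2 electrons are transferred per H₂ molecule, so n(H₂) = 0.03039 / 2 = 0.01520 mol.
V = nRT/P = (0.01520 × 8.314 × 331) / (171 × 10³ Pa) = 2.45 × 10⁻⁴ m³ = 0.245 L.

0.245 L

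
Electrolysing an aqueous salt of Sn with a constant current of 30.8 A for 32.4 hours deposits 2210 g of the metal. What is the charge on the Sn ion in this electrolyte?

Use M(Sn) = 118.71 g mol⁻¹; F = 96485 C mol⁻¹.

+2

Q = I·t = 30.80 A × 116640 s = 3593000 C, so n(e⁻) = 3593000/96485 = 37.23 mol.
n(Sn) deposited = 2210 / 118.71 = 18.62 mol.
Electrons per atom = n(e⁻)/n(Sn) = 37.23 / 18.62 = 2.00 ≈ 2, so the ion is Sn²⁺.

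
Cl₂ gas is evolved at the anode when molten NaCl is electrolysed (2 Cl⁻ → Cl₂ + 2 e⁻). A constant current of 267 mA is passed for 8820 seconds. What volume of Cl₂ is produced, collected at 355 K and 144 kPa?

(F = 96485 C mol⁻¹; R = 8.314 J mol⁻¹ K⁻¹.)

Q = I·t = 0.2670 A × 8820.0 s = 2355 C.
n(e⁻) = Q/F = 2355 / 96485 = 0.02441 mol.
2 electrons are transferred per Cl₂ molecule, so n(Cl₂) = 0.02441 / 2 = 0.01220 mol.
V = nRT/P = (0.01220 × 8.314 × 355) / (144 × 10³ Pa) = 2.50 × 10⁻⁴ m³ = 0.250 L.

0.250 L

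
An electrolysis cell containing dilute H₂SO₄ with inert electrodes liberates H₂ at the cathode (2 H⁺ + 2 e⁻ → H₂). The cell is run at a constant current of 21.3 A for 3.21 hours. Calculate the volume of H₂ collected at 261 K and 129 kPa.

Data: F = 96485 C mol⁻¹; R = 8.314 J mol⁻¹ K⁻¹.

Q = I·t = 21.30 A × 11556 s = 246100 C.
n(e⁻) = Q/F = 246100 / 96485 = 2.551 mol.
2 electrons are transferred per H₂ molecule, so n(H₂) = 2.551 / 2 = 1.276 mol.
V = nRT/P = (1.276 × 8.314 × 261) / (129 × 10³ Pa) = 0.0215 m³ = 21.5 L.

21.5 L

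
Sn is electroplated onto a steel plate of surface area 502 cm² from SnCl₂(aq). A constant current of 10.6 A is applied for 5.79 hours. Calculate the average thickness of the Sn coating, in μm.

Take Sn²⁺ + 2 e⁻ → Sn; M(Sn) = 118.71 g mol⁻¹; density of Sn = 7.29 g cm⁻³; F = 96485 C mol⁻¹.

Q = I·t = 10.60 × 20844 = 220900 C; n(e⁻) = 2.290 mol.
n(Sn) = n(e⁻)/2 = 1.145 mol, so m = 1.145 × 118.71 = 135.9 g.
Volume = m/ρ = 135.9 / 7.29 = 18.64 cm³.
Thickness = V/A = 18.64 / 502 = 0.0371 cm = 371 μm.

371 μm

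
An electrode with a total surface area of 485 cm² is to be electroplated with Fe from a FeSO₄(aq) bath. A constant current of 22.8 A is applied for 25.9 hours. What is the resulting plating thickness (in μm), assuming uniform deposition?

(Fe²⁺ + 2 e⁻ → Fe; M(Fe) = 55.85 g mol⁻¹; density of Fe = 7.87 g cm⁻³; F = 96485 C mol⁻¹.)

1610 μm

Q = I·t = 22.80 × 93240 = 2126000 C; n(e⁻) = 22.03 mol.
n(Fe) = n(e⁻)/2 = 11.02 mol, so m = 11.02 × 55.85 = 615.3 g.
Volume = m/ρ = 615.3 / 7.87 = 78.18 cm³.
Thickness = V/A = 78.18 / 485 = 0.161 cm = 1610 μm.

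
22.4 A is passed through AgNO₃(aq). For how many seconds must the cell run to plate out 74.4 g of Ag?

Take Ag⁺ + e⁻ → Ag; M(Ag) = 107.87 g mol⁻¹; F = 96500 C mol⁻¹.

2970 s

n(Ag) = m/M = 74.4 / 107.87 = 0.6897 mol.
Each Ag atom requires 1 electron, so n(e⁻) = 1 × 0.6897 = 0.6897 mol.
Q = n(e⁻)·F = 0.6897 × 96500 = 66560 C.
t = Q/I = 66560 / 22.40 A = 2971 s.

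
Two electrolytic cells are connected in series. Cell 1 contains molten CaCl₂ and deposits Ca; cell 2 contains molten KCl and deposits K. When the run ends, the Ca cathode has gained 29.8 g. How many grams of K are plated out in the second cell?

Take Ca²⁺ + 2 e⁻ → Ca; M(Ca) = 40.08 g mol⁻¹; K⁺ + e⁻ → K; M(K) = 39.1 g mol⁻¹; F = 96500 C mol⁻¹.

n(Ca) = 29.8 / 40.08 = 0.7435 mol.
Since Ca²⁺ + 2 e⁻ → Ca, n(e⁻) passed = 2 × 0.7435 = 1.487 mol.
Cells in series carry the same charge, so the same 1.487 mol of electrons passes through cell 2.
K⁺ + e⁻ → K, so n(K) = 1.487 / 1 = 1.487 mol.
m(K) = 1.487 × 39.1 = 58.1 g.

58.1 g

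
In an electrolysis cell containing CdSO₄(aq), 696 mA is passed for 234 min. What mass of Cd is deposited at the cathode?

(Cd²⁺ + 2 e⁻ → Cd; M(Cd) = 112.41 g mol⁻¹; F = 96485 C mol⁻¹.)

5.69 g

Q = I·t = 0.6960 A × 14040 s = 9772 C.
n(e⁻) = Q/F = 9772 / 96485 = 0.1013 mol.
Cd²⁺ + 2 e⁻ → Cd, so n(Cd) = n(e⁻)/2 = 0.05064 mol.
m = n·M = 0.05064 × 112.41 = 5.69 g.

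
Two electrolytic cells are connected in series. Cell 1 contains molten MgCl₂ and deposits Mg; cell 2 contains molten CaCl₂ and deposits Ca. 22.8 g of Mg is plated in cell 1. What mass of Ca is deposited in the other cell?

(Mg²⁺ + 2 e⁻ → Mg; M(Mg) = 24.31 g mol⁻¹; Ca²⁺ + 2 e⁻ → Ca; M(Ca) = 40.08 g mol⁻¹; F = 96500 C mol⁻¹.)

37.6 g

n(Mg) = 22.8 / 24.31 = 0.9379 mol.
Since Mg²⁺ + 2 e⁻ → Mg, n(e⁻) passed = 2 × 0.9379 = 1.876 mol.
Cells in series carry the same charge, so the same 1.876 mol of electrons passes through cell 2.
Ca²⁺ + 2 e⁻ → Ca, so n(Ca) = 1.876 / 2 = 0.9379 mol.
m(Ca) = 0.9379 × 40.08 = 37.6 g.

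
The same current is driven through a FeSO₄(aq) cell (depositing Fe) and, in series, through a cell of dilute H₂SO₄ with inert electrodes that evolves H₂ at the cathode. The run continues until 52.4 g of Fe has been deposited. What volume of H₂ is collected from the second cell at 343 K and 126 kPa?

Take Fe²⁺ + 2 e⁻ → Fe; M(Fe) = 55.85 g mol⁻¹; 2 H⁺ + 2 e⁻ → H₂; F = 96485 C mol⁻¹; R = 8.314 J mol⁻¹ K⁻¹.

n(Fe) = 52.4 / 55.85 = 0.9382 mol, so n(e⁻) = 2 × 0.9382 = 1.876 mol.
The cells are in series, so the same 1.876 mol of electrons passes through the second cell.
2 H⁺ + 2 e⁻ → H₂ — 2 mol e⁻ per mol H₂, so n(H₂) = 1.876/2 = 0.9382 mol.
V = nRT/P = (0.9382 × 8.314 × 343) / (126 × 10³) = 0.0212 m³ = 21.2 L.

21.2 L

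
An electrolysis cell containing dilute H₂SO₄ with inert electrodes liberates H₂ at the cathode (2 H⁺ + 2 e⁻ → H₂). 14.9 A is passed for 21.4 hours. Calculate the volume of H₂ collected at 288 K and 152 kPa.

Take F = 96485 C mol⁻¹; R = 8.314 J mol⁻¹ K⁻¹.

Q = I·t = 14.90 A × 77040 s = 1148000 C.
n(e⁻) = Q/F = 1148000 / 96485 = 11.90 mol.
2 electrons are transferred per H₂ molecule, so n(H₂) = 11.90 / 2 = 5.949 mol.
V = nRT/P = (5.949 × 8.314 × 288) / (152 × 10³ Pa) = 0.0937 m³ = 93.7 L.

93.7 L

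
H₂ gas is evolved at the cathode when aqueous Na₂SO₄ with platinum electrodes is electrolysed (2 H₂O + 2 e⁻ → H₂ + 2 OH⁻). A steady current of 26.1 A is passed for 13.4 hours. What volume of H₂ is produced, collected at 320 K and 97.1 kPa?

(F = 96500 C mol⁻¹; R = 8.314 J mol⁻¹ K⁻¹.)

Q = I·t = 26.10 A × 48240 s = 1259000 C.
n(e⁻) = Q/F = 1259000 / 96500 = 13.05 mol.
2 electrons are transferred per H₂ molecule, so n(H₂) = 13.05 / 2 = 6.524 mol.
V = nRT/P = (6.524 × 8.314 × 320) / (97.1 × 10³ Pa) = 0.179 m³ = 179 L.

179 L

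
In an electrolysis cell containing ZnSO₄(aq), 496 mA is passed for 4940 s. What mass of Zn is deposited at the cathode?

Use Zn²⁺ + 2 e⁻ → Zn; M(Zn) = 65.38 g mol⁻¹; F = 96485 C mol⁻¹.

Q = I·t = 0.4960 A × 4940.0 s = 2450 C.
n(e⁻) = Q/F = 2450 / 96485 = 0.02540 mol.
Zn²⁺ + 2 e⁻ → Zn, so n(Zn) = n(e⁻)/2 = 0.01270 mol.
m = n·M = 0.01270 × 65.38 = 0.830 g.

0.830 g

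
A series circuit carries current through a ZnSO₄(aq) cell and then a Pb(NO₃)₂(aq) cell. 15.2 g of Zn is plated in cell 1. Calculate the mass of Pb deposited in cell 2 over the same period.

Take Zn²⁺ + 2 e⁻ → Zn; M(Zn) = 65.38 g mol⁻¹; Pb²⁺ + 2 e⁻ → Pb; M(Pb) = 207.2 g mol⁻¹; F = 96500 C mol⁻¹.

n(Zn) = 15.2 / 65.38 = 0.2325 mol.
Since Zn²⁺ + 2 e⁻ → Zn, n(e⁻) passed = 2 × 0.2325 = 0.4650 mol.
Cells in series carry the same charge, so the same 0.4650 mol of electrons passes through cell 2.
Pb²⁺ + 2 e⁻ → Pb, so n(Pb) = 0.4650 / 2 = 0.2325 mol.
m(Pb) = 0.2325 × 207.2 = 48.2 g.

48.2 g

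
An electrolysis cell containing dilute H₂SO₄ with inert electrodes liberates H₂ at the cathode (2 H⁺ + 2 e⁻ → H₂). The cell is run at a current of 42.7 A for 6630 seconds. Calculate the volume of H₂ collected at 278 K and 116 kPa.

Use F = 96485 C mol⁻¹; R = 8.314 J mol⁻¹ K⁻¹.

29.2 L

Q = I·t = 42.70 A × 6630.0 s = 283100 C.
n(e⁻) = Q/F = 283100 / 96485 = 2.934 mol.
2 electrons are transferred per H₂ molecule, so n(H₂) = 2.934 / 2 = 1.467 mol.
V = nRT/P = (1.467 × 8.314 × 278) / (116 × 10³ Pa) = 0.0292 m³ = 29.2 L.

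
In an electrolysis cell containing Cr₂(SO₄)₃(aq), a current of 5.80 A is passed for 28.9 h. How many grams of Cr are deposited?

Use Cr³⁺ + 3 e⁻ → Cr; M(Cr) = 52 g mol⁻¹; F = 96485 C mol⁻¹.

Q = I·t = 5.800 A × 104040 s = 603400 C.
n(e⁻) = Q/F = 603400 / 96485 = 6.254 mol.
Cr³⁺ + 3 e⁻ → Cr, so n(Cr) = n(e⁻)/3 = 2.085 mol.
m = n·M = 2.085 × 52 = 108 g.

108 g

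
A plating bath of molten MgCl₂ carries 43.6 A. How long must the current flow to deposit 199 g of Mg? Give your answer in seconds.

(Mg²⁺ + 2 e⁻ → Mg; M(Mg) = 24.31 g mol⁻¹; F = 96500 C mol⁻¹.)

36200 s

n(Mg) = m/M = 199 / 24.31 = 8.186 mol.
Each Mg atom requires 2 electrons, so n(e⁻) = 2 × 8.186 = 16.37 mol.
Q = n(e⁻)·F = 16.37 × 96500 = 1580000 C.
t = Q/I = 1580000 / 43.60 A = 36240 s.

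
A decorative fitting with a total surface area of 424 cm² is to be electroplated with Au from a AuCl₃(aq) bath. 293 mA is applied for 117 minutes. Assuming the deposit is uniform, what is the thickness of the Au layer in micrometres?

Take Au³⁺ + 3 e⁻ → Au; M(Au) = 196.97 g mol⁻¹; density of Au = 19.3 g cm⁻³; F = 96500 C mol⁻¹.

1.71 μm

Q = I·t = 0.2930 × 7020.0 = 2057 C; n(e⁻) = 0.02131 mol.
n(Au) = n(e⁻)/3 = 0.007105 mol, so m = 0.007105 × 196.97 = 1.399 g.
Volume = m/ρ = 1.399 / 19.3 = 0.07251 cm³.
Thickness = V/A = 0.07251 / 424 = 1.71 × 10⁻⁴ cm = 1.71 μm.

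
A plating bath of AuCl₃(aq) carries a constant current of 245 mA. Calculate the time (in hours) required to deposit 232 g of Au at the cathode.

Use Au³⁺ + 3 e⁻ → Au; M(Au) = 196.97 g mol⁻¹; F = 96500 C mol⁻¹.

n(Au) = m/M = 232 / 196.97 = 1.178 mol.
Each Au atom requires 3 electrons, so n(e⁻) = 3 × 1.178 = 3.534 mol.
Q = n(e⁻)·F = 3.534 × 96500 = 341000 C.
t = Q/I = 341000 / 0.2450 A = 1392000 s = 387 h.

387 h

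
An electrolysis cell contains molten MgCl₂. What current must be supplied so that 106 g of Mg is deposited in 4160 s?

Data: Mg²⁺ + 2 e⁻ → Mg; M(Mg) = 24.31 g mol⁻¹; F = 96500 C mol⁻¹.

n(Mg) = 106 / 24.31 = 4.360 mol.
n(e⁻) = 2 × 4.360 = 8.721 mol.
Q = n(e⁻)·F = 8.721 × 96500 = 841500 C.
I = Q/t = 841500 / 4160.0 s = 202 A.

202 A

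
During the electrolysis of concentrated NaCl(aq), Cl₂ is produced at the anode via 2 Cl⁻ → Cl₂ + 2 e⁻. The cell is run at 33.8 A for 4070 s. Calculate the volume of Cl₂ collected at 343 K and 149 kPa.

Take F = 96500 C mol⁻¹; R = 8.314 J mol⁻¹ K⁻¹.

Q = I·t = 33.80 A × 4070.0 s = 137600 C.
n(e⁻) = Q/F = 137600 / 96500 = 1.426 mol.
2 electrons are transferred per Cl₂ molecule, so n(Cl₂) = 1.426 / 2 = 0.7128 mol.
V = nRT/P = (0.7128 × 8.314 × 343) / (149 × 10³ Pa) = 0.0136 m³ = 13.6 L.

13.6 L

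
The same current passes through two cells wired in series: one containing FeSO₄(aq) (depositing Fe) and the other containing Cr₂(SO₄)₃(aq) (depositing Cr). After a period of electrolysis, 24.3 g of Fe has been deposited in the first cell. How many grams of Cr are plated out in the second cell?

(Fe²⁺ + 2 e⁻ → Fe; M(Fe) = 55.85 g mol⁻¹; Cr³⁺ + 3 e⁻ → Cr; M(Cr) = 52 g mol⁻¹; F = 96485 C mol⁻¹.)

15.1 g

n(Fe) = 24.3 / 55.85 = 0.4351 mol.
Since Fe²⁺ + 2 e⁻ → Fe, n(e⁻) passed = 2 × 0.4351 = 0.8702 mol.
Cells in series carry the same charge, so the same 0.8702 mol of electrons passes through cell 2.
Cr³⁺ + 3 e⁻ → Cr, so n(Cr) = 0.8702 / 3 = 0.2901 mol.
m(Cr) = 0.2901 × 52 = 15.1 g.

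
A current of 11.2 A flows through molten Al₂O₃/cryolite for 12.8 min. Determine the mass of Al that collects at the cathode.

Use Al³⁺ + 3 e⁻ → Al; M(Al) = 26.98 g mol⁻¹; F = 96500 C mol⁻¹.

Q = I·t = 11.20 A × 768.00 s = 8602 C.
n(e⁻) = Q/F = 8602 / 96500 = 0.08914 mol.
Al³⁺ + 3 e⁻ → Al, so n(Al) = n(e⁻)/3 = 0.02971 mol.
m = n·M = 0.02971 × 26.98 = 0.802 g.

0.802 g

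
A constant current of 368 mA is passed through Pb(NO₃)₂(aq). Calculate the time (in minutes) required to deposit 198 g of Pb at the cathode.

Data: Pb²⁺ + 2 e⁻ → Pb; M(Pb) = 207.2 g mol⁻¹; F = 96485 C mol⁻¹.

n(Pb) = m/M = 198 / 207.2 = 0.9556 mol.
Each Pb atom requires 2 electrons, so n(e⁻) = 2 × 0.9556 = 1.911 mol.
Q = n(e⁻)·F = 1.911 × 96485 = 184400 C.
t = Q/I = 184400 / 0.3680 A = 501100 s = 8350 min.

8350 min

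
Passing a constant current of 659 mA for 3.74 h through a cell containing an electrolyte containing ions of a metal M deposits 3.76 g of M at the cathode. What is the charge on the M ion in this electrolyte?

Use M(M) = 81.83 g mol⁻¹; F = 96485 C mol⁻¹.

Q = I·t = 0.6590 A × 13464 s = 8873 C, so n(e⁻) = 8873/96485 = 0.09196 mol.
n(M) deposited = 3.76 / 81.83 = 0.04595 mol.
Electrons per atom = n(e⁻)/n(M) = 0.09196 / 0.04595 = 2.00 ≈ 2, so the ion is M²⁺.

+2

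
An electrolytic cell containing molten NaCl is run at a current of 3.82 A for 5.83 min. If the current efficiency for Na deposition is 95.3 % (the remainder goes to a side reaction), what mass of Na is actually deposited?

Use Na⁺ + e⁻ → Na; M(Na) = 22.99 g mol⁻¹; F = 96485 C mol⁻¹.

Q = I·t = 3.820 × 349.80 = 1336 C.
n(e⁻) = 1336/96485 = 0.01385 mol; theoretically n(Na) = 0.01385/1 = 0.01385 mol, m_theo = 0.3184 g.
At 95.3 % efficiency, m_actual = 0.953 × 0.3184 = 0.303 g.

0.303 g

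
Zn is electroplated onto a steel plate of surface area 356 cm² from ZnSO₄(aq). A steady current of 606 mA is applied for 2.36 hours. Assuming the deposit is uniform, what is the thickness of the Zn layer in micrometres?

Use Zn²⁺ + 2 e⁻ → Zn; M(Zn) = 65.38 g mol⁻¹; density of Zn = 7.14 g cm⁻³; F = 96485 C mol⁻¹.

Q = I·t = 0.6060 × 8496.0 = 5149 C; n(e⁻) = 0.05336 mol.
n(Zn) = n(e⁻)/2 = 0.02668 mol, so m = 0.02668 × 65.38 = 1.744 g.
Volume = m/ρ = 1.744 / 7.14 = 0.2443 cm³.
Thickness = V/A = 0.2443 / 356 = 6.86 × 10⁻⁴ cm = 6.86 μm.

6.86 μm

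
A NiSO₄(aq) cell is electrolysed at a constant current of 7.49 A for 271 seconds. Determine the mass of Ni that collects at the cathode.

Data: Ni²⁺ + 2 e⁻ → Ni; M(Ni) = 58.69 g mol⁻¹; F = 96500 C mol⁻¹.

0.617 g

Q = I·t = 7.490 A × 271.00 s = 2030 C.
n(e⁻) = Q/F = 2030 / 96500 = 0.02103 mol.
Ni²⁺ + 2 e⁻ → Ni, so n(Ni) = n(e⁻)/2 = 0.01052 mol.
m = n·M = 0.01052 × 58.69 = 0.617 g.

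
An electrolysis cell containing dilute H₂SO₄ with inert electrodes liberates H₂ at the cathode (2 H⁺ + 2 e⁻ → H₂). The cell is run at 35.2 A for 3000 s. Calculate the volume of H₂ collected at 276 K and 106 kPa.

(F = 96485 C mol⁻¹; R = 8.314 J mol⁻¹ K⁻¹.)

11.8 L

Q = I·t = 35.20 A × 3000.0 s = 105600 C.
n(e⁻) = Q/F = 105600 / 96485 = 1.094 mol.
2 electrons are transferred per H₂ molecule, so n(H₂) = 1.094 / 2 = 0.5472 mol.
V = nRT/P = (0.5472 × 8.314 × 276) / (106 × 10³ Pa) = 0.0118 m³ = 11.8 L.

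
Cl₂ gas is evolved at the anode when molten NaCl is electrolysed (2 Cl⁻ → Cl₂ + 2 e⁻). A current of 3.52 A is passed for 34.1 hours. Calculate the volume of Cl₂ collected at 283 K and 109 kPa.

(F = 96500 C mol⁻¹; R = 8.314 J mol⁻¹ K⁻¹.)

Q = I·t = 3.520 A × 122760 s = 432100 C.
n(e⁻) = Q/F = 432100 / 96500 = 4.478 mol.
2 electrons are transferred per Cl₂ molecule, so n(Cl₂) = 4.478 / 2 = 2.239 mol.
V = nRT/P = (2.239 × 8.314 × 283) / (109 × 10³ Pa) = 0.0483 m³ = 48.3 L.

48.3 L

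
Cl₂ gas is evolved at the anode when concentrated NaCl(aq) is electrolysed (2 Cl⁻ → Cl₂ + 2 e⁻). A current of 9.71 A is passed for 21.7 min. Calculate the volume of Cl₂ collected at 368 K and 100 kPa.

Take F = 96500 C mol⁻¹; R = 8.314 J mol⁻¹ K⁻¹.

Q = I·t = 9.710 A × 1302.0 s = 12640 C.
n(e⁻) = Q/F = 12640 / 96500 = 0.1310 mol.
2 electrons are transferred per Cl₂ molecule, so n(Cl₂) = 0.1310 / 2 = 0.06550 mol.
V = nRT/P = (0.06550 × 8.314 × 368) / (100 × 10³ Pa) = 0.00200 m³ = 2.00 L.

2.00 L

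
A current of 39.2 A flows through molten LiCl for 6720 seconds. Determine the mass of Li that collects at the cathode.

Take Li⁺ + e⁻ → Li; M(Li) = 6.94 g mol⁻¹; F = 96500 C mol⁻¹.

Q = I·t = 39.20 A × 6720.0 s = 263400 C.
n(e⁻) = Q/F = 263400 / 96500 = 2.730 mol.
Li⁺ + e⁻ → Li, so n(Li) = n(e⁻)/1 = 2.730 mol.
m = n·M = 2.730 × 6.94 = 18.9 g.

18.9 g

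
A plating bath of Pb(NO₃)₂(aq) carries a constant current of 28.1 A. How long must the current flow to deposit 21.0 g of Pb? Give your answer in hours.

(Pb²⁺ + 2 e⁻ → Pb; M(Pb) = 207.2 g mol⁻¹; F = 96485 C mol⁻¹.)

n(Pb) = m/M = 21.0 / 207.2 = 0.1014 mol.
Each Pb atom requires 2 electrons, so n(e⁻) = 2 × 0.1014 = 0.2027 mol.
Q = n(e⁻)·F = 0.2027 × 96485 = 19560 C.
t = Q/I = 19560 / 28.10 A = 696.0 s = 0.193 h.

0.193 h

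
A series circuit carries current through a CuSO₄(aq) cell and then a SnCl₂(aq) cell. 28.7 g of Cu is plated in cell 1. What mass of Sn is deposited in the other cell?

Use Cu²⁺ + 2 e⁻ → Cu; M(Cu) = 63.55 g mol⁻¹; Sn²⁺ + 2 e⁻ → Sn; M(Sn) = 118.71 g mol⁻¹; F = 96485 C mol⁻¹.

53.6 g

n(Cu) = 28.7 / 63.55 = 0.4516 mol.
Since Cu²⁺ + 2 e⁻ → Cu, n(e⁻) passed = 2 × 0.4516 = 0.9032 mol.
Cells in series carry the same charge, so the same 0.9032 mol of electrons passes through cell 2.
Sn²⁺ + 2 e⁻ → Sn, so n(Sn) = 0.9032 / 2 = 0.4516 mol.
m(Sn) = 0.4516 × 118.71 = 53.6 g.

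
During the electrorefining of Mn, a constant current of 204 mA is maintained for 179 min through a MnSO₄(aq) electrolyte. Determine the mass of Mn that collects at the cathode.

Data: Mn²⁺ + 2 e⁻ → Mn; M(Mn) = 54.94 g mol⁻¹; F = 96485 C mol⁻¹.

Q = I·t = 0.2040 A × 10740 s = 2191 C.
n(e⁻) = Q/F = 2191 / 96485 = 0.02271 mol.
Mn²⁺ + 2 e⁻ → Mn, so n(Mn) = n(e⁻)/2 = 0.01135 mol.
m = n·M = 0.01135 × 54.94 = 0.624 g.

0.624 g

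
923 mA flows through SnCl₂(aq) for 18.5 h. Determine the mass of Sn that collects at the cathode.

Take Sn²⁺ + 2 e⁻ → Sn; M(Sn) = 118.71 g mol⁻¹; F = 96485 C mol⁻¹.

Q = I·t = 0.9230 A × 66600 s = 61470 C.
n(e⁻) = Q/F = 61470 / 96485 = 0.6371 mol.
Sn²⁺ + 2 e⁻ → Sn, so n(Sn) = n(e⁻)/2 = 0.3186 mol.
m = n·M = 0.3186 × 118.71 = 37.8 g.

37.8 g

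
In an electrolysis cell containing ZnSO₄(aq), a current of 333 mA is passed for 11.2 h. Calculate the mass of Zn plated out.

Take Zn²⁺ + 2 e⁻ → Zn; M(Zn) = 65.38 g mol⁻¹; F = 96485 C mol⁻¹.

4.55 g

Q = I·t = 0.3330 A × 40320 s = 13430 C.
n(e⁻) = Q/F = 13430 / 96485 = 0.1392 mol.
Zn²⁺ + 2 e⁻ → Zn, so n(Zn) = n(e⁻)/2 = 0.06958 mol.
m = n·M = 0.06958 × 65.38 = 4.55 g.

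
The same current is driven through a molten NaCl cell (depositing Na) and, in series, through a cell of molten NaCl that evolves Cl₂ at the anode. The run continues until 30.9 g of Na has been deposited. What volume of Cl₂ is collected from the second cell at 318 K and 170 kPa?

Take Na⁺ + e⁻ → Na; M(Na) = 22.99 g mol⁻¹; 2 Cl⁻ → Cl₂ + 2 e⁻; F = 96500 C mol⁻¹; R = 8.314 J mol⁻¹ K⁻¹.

10.5 L

n(Na) = 30.9 / 22.99 = 1.344 mol, so n(e⁻) = 1 × 1.344 = 1.344 mol.
The cells are in series, so the same 1.344 mol of electrons passes through the second cell.
2 Cl⁻ → Cl₂ + 2 e⁻ — 2 mol e⁻ per mol Cl₂, so n(Cl₂) = 1.344/2 = 0.6720 mol.
V = nRT/P = (0.6720 × 8.314 × 318) / (170 × 10³) = 0.0105 m³ = 10.5 L.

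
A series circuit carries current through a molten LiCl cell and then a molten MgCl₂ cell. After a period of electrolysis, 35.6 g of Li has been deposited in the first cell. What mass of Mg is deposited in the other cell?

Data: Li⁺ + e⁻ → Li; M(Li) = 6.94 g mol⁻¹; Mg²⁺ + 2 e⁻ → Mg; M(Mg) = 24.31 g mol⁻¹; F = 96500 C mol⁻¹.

n(Li) = 35.6 / 6.94 = 5.130 mol.
Since Li⁺ + e⁻ → Li, n(e⁻) passed = 1 × 5.130 = 5.130 mol.
Cells in series carry the same charge, so the same 5.130 mol of electrons passes through cell 2.
Mg²⁺ + 2 e⁻ → Mg, so n(Mg) = 5.130 / 2 = 2.565 mol.
m(Mg) = 2.565 × 24.31 = 62.4 g.

62.4 g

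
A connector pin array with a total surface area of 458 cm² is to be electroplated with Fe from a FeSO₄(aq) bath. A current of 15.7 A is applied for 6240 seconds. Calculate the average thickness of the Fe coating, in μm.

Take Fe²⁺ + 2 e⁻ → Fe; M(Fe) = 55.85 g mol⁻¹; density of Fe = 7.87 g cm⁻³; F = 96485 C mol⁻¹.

Q = I·t = 15.70 × 6240.0 = 97970 C; n(e⁻) = 1.015 mol.
n(Fe) = n(e⁻)/2 = 0.5077 mol, so m = 0.5077 × 55.85 = 28.35 g.
Volume = m/ρ = 28.35 / 7.87 = 3.603 cm³.
Thickness = V/A = 3.603 / 458 = 0.00787 cm = 78.7 μm.

78.7 μm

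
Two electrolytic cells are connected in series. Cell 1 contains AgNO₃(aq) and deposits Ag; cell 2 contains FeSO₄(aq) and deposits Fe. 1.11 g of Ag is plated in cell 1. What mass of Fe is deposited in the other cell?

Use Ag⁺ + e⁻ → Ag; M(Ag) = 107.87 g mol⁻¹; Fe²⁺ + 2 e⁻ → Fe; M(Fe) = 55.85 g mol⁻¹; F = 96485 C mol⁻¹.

0.287 g

n(Ag) = 1.11 / 107.87 = 0.01029 mol.
Since Ag⁺ + e⁻ → Ag, n(e⁻) passed = 1 × 0.01029 = 0.01029 mol.
Cells in series carry the same charge, so the same 0.01029 mol of electrons passes through cell 2.
Fe²⁺ + 2 e⁻ → Fe, so n(Fe) = 0.01029 / 2 = 0.005145 mol.
m(Fe) = 0.005145 × 55.85 = 0.287 g.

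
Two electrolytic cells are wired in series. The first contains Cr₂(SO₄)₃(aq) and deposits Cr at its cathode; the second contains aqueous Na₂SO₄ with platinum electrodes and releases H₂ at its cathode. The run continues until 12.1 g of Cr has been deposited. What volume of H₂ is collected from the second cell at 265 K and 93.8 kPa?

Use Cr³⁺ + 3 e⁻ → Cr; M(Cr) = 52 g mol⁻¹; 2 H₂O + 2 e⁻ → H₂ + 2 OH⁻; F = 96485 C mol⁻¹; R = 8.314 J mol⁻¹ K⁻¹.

n(Cr) = 12.1 / 52 = 0.2327 mol, so n(e⁻) = 3 × 0.2327 = 0.6981 mol.
The cells are in series, so the same 0.6981 mol of electrons passes through the second cell.
2 H₂O + 2 e⁻ → H₂ + 2 OH⁻ — 2 mol e⁻ per mol H₂, so n(H₂) = 0.6981/2 = 0.3490 mol.
V = nRT/P = (0.3490 × 8.314 × 265) / (93.8 × 10³) = 0.00820 m³ = 8.20 L.

8.20 L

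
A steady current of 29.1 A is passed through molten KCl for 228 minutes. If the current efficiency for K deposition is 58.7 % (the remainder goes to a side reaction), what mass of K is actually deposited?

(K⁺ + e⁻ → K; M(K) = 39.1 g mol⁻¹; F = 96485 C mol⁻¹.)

Q = I·t = 29.10 × 13680 = 398100 C.
n(e⁻) = 398100/96485 = 4.126 mol; theoretically n(K) = 4.126/1 = 4.126 mol, m_theo = 161.3 g.
At 58.7 % efficiency, m_actual = 0.587 × 161.3 = 94.7 g.

94.7 g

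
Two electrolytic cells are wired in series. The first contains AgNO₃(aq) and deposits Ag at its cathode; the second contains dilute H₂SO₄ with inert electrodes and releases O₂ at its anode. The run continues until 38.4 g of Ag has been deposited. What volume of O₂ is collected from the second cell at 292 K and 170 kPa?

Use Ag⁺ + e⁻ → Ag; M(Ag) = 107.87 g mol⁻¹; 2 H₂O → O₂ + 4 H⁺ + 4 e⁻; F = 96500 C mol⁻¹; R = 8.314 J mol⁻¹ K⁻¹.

1.27 L

n(Ag) = 38.4 / 107.87 = 0.3560 mol, so n(e⁻) = 1 × 0.3560 = 0.3560 mol.
The cells are in series, so the same 0.3560 mol of electrons passes through the second cell.
2 H₂O → O₂ + 4 H⁺ + 4 e⁻ — 4 mol e⁻ per mol O₂, so n(O₂) = 0.3560/4 = 0.08900 mol.
V = nRT/P = (0.08900 × 8.314 × 292) / (170 × 10³) = 0.00127 m³ = 1.27 L.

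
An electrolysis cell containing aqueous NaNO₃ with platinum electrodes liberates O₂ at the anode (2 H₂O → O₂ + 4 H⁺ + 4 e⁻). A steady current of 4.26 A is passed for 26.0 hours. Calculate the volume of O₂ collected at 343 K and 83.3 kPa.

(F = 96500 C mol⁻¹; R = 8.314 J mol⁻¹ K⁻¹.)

35.4 L

Q = I·t = 4.260 A × 93600 s = 398700 C.
n(e⁻) = Q/F = 398700 / 96500 = 4.132 mol.
4 electrons are transferred per O₂ molecule, so n(O₂) = 4.132 / 4 = 1.033 mol.
V = nRT/P = (1.033 × 8.314 × 343) / (83.3 × 10³ Pa) = 0.0354 m³ = 35.4 L.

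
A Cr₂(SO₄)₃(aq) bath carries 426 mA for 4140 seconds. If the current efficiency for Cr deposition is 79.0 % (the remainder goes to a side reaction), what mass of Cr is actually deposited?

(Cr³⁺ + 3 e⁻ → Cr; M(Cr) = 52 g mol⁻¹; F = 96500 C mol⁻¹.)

Q = I·t = 0.4260 × 4140.0 = 1764 C.
n(e⁻) = 1764/96500 = 0.01828 mol; theoretically n(Cr) = 0.01828/3 = 0.006092 mol, m_theo = 0.3168 g.
At 79.0 % efficiency, m_actual = 0.790 × 0.3168 = 0.250 g.

0.250 g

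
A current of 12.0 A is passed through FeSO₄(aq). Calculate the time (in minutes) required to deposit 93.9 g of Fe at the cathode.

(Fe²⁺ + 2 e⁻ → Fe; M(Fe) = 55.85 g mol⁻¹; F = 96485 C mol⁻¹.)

n(Fe) = m/M = 93.9 / 55.85 = 1.681 mol.
Each Fe atom requires 2 electrons, so n(e⁻) = 2 × 1.681 = 3.363 mol.
Q = n(e⁻)·F = 3.363 × 96485 = 324400 C.
t = Q/I = 324400 / 12.00 A = 27040 s = 451 min.

451 min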